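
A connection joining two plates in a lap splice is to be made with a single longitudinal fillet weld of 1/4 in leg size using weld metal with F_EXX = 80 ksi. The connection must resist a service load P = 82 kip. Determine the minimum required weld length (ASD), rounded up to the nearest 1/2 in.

L = 19.5 in

Throat t_e = 0.707 × 0.25 = 0.1767 in.
r_n/Ω = (0.6 × 80 × 0.1767) / 2.0 = 4.242 kip/in.
L_req = P / (r_n/Ω) = 82 / 4.242 = 19.33 in total.
Round up → use L = 19.5 in.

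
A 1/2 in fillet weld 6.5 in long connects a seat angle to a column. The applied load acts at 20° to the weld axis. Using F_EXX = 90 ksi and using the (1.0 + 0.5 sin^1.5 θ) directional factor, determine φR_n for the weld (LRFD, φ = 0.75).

t_e = 0.707 × 0.5 = 0.3535 in; A_we = 0.3535 × 6.5 = 2.298 in².
Directional factor: 1.0 + 0.5 sin^1.5(20°) = 1.1.
F_nw = 0.6 × 90 × 1.1 = 59.4 ksi.
φR_n = 0.75 × 59.4 × 2.298 = 102.4 kip.

φR_n ≈ 102 kip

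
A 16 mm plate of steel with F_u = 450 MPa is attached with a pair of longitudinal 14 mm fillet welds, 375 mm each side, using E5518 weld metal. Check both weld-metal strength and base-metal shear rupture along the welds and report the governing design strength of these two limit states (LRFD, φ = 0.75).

E55XX → F_EXX = 550 MPa.
t_e = 0.707 × 14 = 9.898 mm; L = 750 mm.
Weld metal: φR_n = 0.75 × 0.6 × 550 × 9.898 × 750 × 10⁻³ = 1837 kN.
Base metal (shear rupture): φR_n = 0.75 × 0.6 × 450 × 16 × 750 × 10⁻³ = 2430 kN.
Governing: weld metal.

φR_n ≈ 1840 kN (weld metal governs)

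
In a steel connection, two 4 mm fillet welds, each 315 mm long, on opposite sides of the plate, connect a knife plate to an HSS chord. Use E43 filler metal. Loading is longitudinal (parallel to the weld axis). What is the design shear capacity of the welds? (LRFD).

E43XX → F_EXX = 430 MPa.
Effective throat t_e = 0.707 × 4 = 2.828 mm.
Total length L = 630 mm; A_we = 2.828 × 630 = 1782 mm².
F_nw = 0.6 F_EXX = 0.6 × 430 = 258 MPa.
φR_n = 0.75 × 258 × 1782 × 10⁻³ = 344.7 kN.

φR_n ≈ 345 kN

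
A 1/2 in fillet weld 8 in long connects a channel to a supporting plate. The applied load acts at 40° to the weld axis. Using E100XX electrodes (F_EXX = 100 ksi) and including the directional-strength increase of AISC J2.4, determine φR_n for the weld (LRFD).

t_e = 0.707 × 0.5 = 0.3535 in; A_we = 0.3535 × 8 = 2.828 in².
Directional factor: 1.0 + 0.5 sin^1.5(40°) = 1.258.
F_nw = 0.6 × 100 × 1.258 = 75.46 ksi.
φR_n = 0.75 × 75.46 × 2.828 = 160.1 kip.

φR_n ≈ 160 kip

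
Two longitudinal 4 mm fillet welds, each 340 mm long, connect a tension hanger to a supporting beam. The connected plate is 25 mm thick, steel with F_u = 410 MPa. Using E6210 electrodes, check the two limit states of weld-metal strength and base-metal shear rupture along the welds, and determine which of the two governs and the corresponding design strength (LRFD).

φR_n ≈ 537 kN (weld metal governs)

E62XX → F_EXX = 620 MPa.
t_e = 0.707 × 4 = 2.828 mm; L = 680 mm.
Weld metal: φR_n = 0.75 × 0.6 × 620 × 2.828 × 680 × 10⁻³ = 536.5 kN.
Base metal (shear rupture): φR_n = 0.75 × 0.6 × 410 × 25 × 680 × 10⁻³ = 3136 kN.
Governing: weld metal.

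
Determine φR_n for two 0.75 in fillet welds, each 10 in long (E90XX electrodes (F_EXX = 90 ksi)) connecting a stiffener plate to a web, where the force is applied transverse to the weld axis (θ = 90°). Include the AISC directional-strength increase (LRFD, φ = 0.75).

t_e = 0.707 × 0.75 = 0.5302 in; A_we = 0.5302 × 20 = 10.61 in².
Directional factor: 1.0 + 0.5 sin^1.5(90°) = 1.5.
F_nw = 0.6 × 90 × 1.5 = 81 ksi.
φR_n = 0.75 × 81 × 10.61 = 644.3 kip.

φR_n ≈ 644 kip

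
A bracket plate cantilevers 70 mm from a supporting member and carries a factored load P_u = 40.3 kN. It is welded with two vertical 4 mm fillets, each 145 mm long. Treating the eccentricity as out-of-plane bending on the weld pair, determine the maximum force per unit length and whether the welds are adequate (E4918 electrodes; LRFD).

E49XX → F_EXX = 490 MPa.
L_w = 2 × 145 = 290 mm; section modulus (unit throat) S = 2 × L²/6 = 7008 mm².
Direct shear f_v = P/L_w = 40.3×10³/290 = 139 N/mm.
Moment M = P × e = 40.3×10³ × 70 = 2821000 N·mm; bending f_b = M/S = 402.5 N/mm.
f_max = √(f_v² + f_b²) = √(139² + 402.5²) = 425.8 N/mm.
φr_n = 0.75 × 0.6 × 490 × (0.707 × 4) = 623.6 N/mm → adequate.

f_max ≈ 426 N/mm; adequate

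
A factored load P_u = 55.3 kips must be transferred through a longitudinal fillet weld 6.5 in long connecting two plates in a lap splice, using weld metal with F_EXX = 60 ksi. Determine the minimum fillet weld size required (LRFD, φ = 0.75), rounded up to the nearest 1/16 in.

w = 1/2 in

Total weld length L = 6.5 in.
Required throat t_e = P_u / (φ × 0.6 F_EXX × L) = 55.3 / (0.75 × 0.6 × 60 × 6.5) = 0.3151 in.
Required leg w = t_e / 0.707 = 0.4457 in → use 1/2 in.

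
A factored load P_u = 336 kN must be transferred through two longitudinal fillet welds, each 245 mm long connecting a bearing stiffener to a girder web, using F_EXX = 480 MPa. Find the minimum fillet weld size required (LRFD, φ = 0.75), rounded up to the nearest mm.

w = 5 mm

Total weld length L = 490 mm.
Required throat t_e = P_u / (φ × 0.6 F_EXX × L) = 336 / (0.75 × 0.6 × 480 × 490 × 10⁻³) = 3.175 mm.
Required leg w = t_e / 0.707 = 4.49 mm → use 5 mm.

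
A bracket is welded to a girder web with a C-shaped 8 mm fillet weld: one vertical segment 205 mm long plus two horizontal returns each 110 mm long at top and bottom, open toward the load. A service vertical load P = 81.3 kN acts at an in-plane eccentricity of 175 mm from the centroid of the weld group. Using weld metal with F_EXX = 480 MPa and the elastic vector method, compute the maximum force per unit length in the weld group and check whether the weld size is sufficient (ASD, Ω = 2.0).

f_max ≈ 658 N/mm; adequate

Total weld length L_w = 425 mm. Treat welds as unit-width lines.
Centroid: x̄ = 2×110×55 / 425 = 28.47 mm from the vertical weld.
Polar moment about centroid: J = I_x + I_y = [205³/12 + 2×110×102.5²] + [205×28.47² + 2(110³/12 + 110×26.53²)] = 3572000 mm³.
Direct shear f_v = P/L_w = 81.3×10³ / 425 = 191.3 N/mm (vertical).
Torsion M = P·e = 81.3×10³ × 175 = 14228000 N·mm.
Critical point at (x, y) = (81.53, 102.5) from centroid. f_tx = M·y/J = 408.2 N/mm; f_ty = M·x/J = 324.7 N/mm.
Resultant f_max = √[f_tx² + (f_v + f_ty)²] = √[408.2² + (191.3 + 324.7)²] = 658 N/mm.
Capacity per unit length: r_n/Ω = (1/2.0) × 0.6 × 480 × (0.707 × 8) = 814.5 N/mm.
658 ≤ 814.5 → adequate.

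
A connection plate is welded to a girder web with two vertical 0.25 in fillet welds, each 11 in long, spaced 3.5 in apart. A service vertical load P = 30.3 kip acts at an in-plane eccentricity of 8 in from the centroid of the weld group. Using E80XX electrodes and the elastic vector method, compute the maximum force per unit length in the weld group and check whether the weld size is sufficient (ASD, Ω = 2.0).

f_max ≈ 5.42 kip/in; NOT adequate

E80XX → F_EXX = 80 ksi.
Total weld length L_w = 22 in. Treat welds as unit-width lines.
Polar moment about centroid: J = 2[d³/12 + d(b/2)²] = 2[11³/12 + 11×1.75²] = 289.2 in³.
Direct shear f_v = P/L_w = 30.3 / 22 = 1.377 kip/in (vertical).
Torsion M = P·e = 30.3 × 8 = 242.4 kip·in.
Critical point at (x, y) = (1.75, 5.5) from centroid. f_tx = M·y/J = 4.61 kip/in; f_ty = M·x/J = 1.467 kip/in.
Resultant f_max = √[f_tx² + (f_v + f_ty)²] = √[4.61² + (1.377 + 1.467)²] = 5.417 kip/in.
Capacity per unit length: r_n/Ω = (1/2.0) × 0.6 × 80 × (0.707 × 0.25) = 4.242 kip/in.
5.417 > 4.242 → NOT adequate.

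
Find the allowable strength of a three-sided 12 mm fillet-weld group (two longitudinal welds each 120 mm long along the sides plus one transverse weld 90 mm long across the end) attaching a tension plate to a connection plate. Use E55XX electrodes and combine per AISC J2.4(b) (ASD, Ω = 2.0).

R_n/Ω ≈ 475 kN

E55XX → F_EXX = 550 MPa.
t_e = 0.707 × 12 = 8.484 mm.
R_nwl = 0.6 × 550 × 8.484 × 240 × 10⁻³ = 671.9 kN (longitudinal, 2 welds).
R_nwt = 0.6 × 550 × 8.484 × 90 × 10⁻³ = 252 kN (transverse, base value).
(i) R_nwl + R_nwt = 923.9 kN; (ii) 0.85 R_nwl + 1.5 R_nwt = 949.1 kN.
R_n = max = 949.1 kN [governs: (ii)]; R_n/Ω = 474.6 kN.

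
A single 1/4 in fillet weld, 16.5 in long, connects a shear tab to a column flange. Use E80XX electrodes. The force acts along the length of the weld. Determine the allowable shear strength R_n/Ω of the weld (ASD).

E80XX → F_EXX = 80 ksi.
Effective throat t_e = 0.707 × 0.25 = 0.1767 in.
Total length L = 16.5 in; A_we = 0.1767 × 16.5 = 2.916 in².
F_nw = 0.6 F_EXX = 0.6 × 80 = 48 ksi.
R_n = 48 × 2.916 = 140 kip; R_n/Ω = 140/2.0 = 69.99 kip.

R_n/Ω ≈ 70 kip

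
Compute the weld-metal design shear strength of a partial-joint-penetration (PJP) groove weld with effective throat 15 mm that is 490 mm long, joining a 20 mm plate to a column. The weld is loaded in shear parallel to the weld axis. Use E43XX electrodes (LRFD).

E43XX → F_EXX = 430 MPa.
Effective throat (given) t_e = 15 mm.
A_we = 15 × 490 = 7350 mm².
F_nw = 0.6 F_EXX = 258 MPa.
φR_n = 0.75 × 258 × 7350 × 10⁻³ = 1422 kN.

φR_n ≈ 1420 kN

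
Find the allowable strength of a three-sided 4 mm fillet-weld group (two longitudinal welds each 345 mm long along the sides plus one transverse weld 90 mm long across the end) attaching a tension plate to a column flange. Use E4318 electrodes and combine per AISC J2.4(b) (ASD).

R_n/Ω ≈ 285 kN

E43XX → F_EXX = 430 MPa.
t_e = 0.707 × 4 = 2.828 mm.
R_nwl = 0.6 × 430 × 2.828 × 690 × 10⁻³ = 503.4 kN (longitudinal, 2 welds).
R_nwt = 0.6 × 430 × 2.828 × 90 × 10⁻³ = 65.67 kN (transverse, base value).
(i) R_nwl + R_nwt = 569.1 kN; (ii) 0.85 R_nwl + 1.5 R_nwt = 526.4 kN.
R_n = max = 569.1 kN [governs: (i)]; R_n/Ω = 284.6 kN.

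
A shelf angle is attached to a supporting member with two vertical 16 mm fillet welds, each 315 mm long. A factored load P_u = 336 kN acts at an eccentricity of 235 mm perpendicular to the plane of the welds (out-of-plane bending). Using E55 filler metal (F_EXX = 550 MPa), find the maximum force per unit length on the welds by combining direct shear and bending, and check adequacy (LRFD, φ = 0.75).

f_max ≈ 2450 N/mm; adequate

L_w = 2 × 315 = 630 mm; section modulus (unit throat) S = 2 × L²/6 = 33080 mm².
Direct shear f_v = P/L_w = 336×10³/630 = 533.3 N/mm.
Moment M = P × e = 336×10³ × 235 = 78960000 N·mm; bending f_b = M/S = 2387 N/mm.
f_max = √(f_v² + f_b²) = √(533.3² + 2387²) = 2446 N/mm.
φr_n = 0.75 × 0.6 × 550 × (0.707 × 16) = 2800 N/mm → adequate.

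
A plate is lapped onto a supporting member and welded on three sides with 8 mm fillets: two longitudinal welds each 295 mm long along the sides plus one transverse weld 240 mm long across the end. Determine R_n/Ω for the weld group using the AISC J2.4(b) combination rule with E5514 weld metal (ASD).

E55XX → F_EXX = 550 MPa.
t_e = 0.707 × 8 = 5.656 mm.
R_nwl = 0.6 × 550 × 5.656 × 590 × 10⁻³ = 1101 kN (longitudinal, 2 welds).
R_nwt = 0.6 × 550 × 5.656 × 240 × 10⁻³ = 448 kN (transverse, base value).
(i) R_nwl + R_nwt = 1549 kN; (ii) 0.85 R_nwl + 1.5 R_nwt = 1608 kN.
R_n = max = 1608 kN [governs: (ii)]; R_n/Ω = 804 kN.

R_n/Ω ≈ 804 kN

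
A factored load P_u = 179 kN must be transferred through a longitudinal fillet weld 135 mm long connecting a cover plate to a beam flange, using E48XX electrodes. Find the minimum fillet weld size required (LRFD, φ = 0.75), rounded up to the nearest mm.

w = 9 mm

E48XX → F_EXX = 480 MPa.
Total weld length L = 135 mm.
Required throat t_e = P_u / (φ × 0.6 F_EXX × L) = 179 / (0.75 × 0.6 × 480 × 135 × 10⁻³) = 6.139 mm.
Required leg w = t_e / 0.707 = 8.683 mm → use 9 mm.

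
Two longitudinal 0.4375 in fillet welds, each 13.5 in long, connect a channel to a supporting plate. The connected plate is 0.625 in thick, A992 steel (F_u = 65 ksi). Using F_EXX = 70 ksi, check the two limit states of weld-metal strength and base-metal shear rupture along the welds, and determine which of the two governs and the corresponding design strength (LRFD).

φR_n ≈ 263 kips (weld metal governs)

t_e = 0.707 × 0.4375 = 0.3093 in; L = 27 in.
Weld metal: φR_n = 0.75 × 0.6 × 70 × 0.3093 × 27 = 263.1 kips.
Base metal (shear rupture): φR_n = 0.75 × 0.6 × 65 × 0.625 × 27 = 493.6 kips.
Governing: weld metal.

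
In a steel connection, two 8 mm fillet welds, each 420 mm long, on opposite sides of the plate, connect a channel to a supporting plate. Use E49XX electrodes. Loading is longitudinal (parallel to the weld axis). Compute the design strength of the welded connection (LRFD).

E49XX → F_EXX = 490 MPa.
Effective throat t_e = 0.707 × 8 = 5.656 mm.
Total length L = 840 mm; A_we = 5.656 × 840 = 4751 mm².
F_nw = 0.6 F_EXX = 0.6 × 490 = 294 MPa.
φR_n = 0.75 × 294 × 4751 × 10⁻³ = 1048 kN.

φR_n ≈ 1050 kN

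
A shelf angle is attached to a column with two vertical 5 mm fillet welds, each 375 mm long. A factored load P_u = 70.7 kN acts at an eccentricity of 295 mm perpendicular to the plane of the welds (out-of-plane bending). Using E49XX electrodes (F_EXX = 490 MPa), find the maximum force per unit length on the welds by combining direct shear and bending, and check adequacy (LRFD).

L_w = 2 × 375 = 750 mm; section modulus (unit throat) S = 2 × L²/6 = 46880 mm².
Direct shear f_v = P/L_w = 70.7×10³/750 = 94.27 N/mm.
Moment M = P × e = 70.7×10³ × 295 = 20856000 N·mm; bending f_b = M/S = 444.9 N/mm.
f_max = √(f_v² + f_b²) = √(94.27² + 444.9²) = 454.8 N/mm.
φr_n = 0.75 × 0.6 × 490 × (0.707 × 5) = 779.5 N/mm → adequate.

f_max ≈ 455 N/mm; adequate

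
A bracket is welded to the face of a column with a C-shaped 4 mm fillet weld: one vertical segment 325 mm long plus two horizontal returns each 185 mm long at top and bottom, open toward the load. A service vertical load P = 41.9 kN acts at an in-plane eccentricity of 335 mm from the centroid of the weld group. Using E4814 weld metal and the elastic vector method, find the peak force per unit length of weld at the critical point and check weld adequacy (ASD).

f_max ≈ 239 N/mm; adequate

E48XX → F_EXX = 480 MPa.
Total weld length L_w = 695 mm. Treat welds as unit-width lines.
Centroid: x̄ = 2×185×92.5 / 695 = 49.24 mm from the vertical weld.
Polar moment about centroid: J = I_x + I_y = [325³/12 + 2×185×162.5²] + [325×49.24² + 2(185³/12 + 185×43.26²)] = 15170000 mm³.
Direct shear f_v = P/L_w = 41.9×10³ / 695 = 60.29 N/mm (vertical).
Torsion M = P·e = 41.9×10³ × 335 = 14036000 N·mm.
Critical point at (x, y) = (135.8, 162.5) from centroid. f_tx = M·y/J = 150.4 N/mm; f_ty = M·x/J = 125.6 N/mm.
Resultant f_max = √[f_tx² + (f_v + f_ty)²] = √[150.4² + (60.29 + 125.6)²] = 239.1 N/mm.
Capacity per unit length: r_n/Ω = (1/2.0) × 0.6 × 480 × (0.707 × 4) = 407.2 N/mm.
239.1 ≤ 407.2 → adequate.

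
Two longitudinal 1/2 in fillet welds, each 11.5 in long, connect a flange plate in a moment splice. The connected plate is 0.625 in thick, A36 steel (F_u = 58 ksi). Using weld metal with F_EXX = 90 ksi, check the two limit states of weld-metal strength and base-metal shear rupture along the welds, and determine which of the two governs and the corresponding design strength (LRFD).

t_e = 0.707 × 0.5 = 0.3535 in; L = 23 in.
Weld metal: φR_n = 0.75 × 0.6 × 90 × 0.3535 × 23 = 329.3 kips.
Base metal (shear rupture): φR_n = 0.75 × 0.6 × 58 × 0.625 × 23 = 375.2 kips.
Governing: weld metal.

φR_n ≈ 329 kips (weld metal governs)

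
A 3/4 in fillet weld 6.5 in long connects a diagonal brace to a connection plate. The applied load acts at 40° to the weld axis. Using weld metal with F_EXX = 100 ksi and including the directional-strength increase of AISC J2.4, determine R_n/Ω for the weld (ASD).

t_e = 0.707 × 0.75 = 0.5302 in; A_we = 0.5302 × 6.5 = 3.447 in².
Directional factor: 1.0 + 0.5 sin^1.5(40°) = 1.258.
F_nw = 0.6 × 100 × 1.258 = 75.46 ksi.
R_n/Ω = (75.46 × 3.447) / 2.0 = 130 kips.

R_n/Ω ≈ 130 kips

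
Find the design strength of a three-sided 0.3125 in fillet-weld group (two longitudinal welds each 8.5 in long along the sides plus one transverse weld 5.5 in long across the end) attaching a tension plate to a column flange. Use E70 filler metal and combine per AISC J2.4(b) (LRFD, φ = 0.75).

φR_n ≈ 158 kips

E70XX → F_EXX = 70 ksi.
t_e = 0.707 × 0.3125 = 0.2209 in.
R_nwl = 0.6 × 70 × 0.2209 × 17 = 157.7 kips (longitudinal, 2 welds).
R_nwt = 0.6 × 70 × 0.2209 × 5.5 = 51.04 kips (transverse, base value).
(i) R_nwl + R_nwt = 208.8 kips; (ii) 0.85 R_nwl + 1.5 R_nwt = 210.6 kips.
R_n = max = 210.6 kips [governs: (ii)]; φR_n = 158 kips.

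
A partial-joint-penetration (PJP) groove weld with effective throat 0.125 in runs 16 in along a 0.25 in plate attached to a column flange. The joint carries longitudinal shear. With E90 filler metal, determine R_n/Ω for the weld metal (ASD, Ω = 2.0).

E90XX → F_EXX = 90 ksi.
Effective throat (given) t_e = 0.125 in.
A_we = 0.125 × 16 = 2 in².
F_nw = 0.6 F_EXX = 54 ksi.
R_n/Ω = (54 × 2) / 2.0 = 54 kip.

R_n/Ω ≈ 54 kip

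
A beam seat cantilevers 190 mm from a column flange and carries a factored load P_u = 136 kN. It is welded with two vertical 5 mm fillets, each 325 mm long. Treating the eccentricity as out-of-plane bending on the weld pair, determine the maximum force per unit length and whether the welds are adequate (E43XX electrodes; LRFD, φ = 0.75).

f_max ≈ 763 N/mm; NOT adequate

E43XX → F_EXX = 430 MPa.
L_w = 2 × 325 = 650 mm; section modulus (unit throat) S = 2 × L²/6 = 35210 mm².
Direct shear f_v = P/L_w = 136×10³/650 = 209.2 N/mm.
Moment M = P × e = 136×10³ × 190 = 25840000 N·mm; bending f_b = M/S = 733.9 N/mm.
f_max = √(f_v² + f_b²) = √(209.2² + 733.9²) = 763.2 N/mm.
φr_n = 0.75 × 0.6 × 430 × (0.707 × 5) = 684 N/mm → NOT adequate.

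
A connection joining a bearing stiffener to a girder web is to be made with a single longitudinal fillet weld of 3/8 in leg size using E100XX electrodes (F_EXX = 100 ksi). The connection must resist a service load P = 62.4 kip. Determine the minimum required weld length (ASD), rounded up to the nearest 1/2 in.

Throat t_e = 0.707 × 0.375 = 0.2651 in.
r_n/Ω = (0.6 × 100 × 0.2651) / 2.0 = 7.954 kip/in.
L_req = P / (r_n/Ω) = 62.4 / 7.954 = 7.845 in total.
Round up → use L = 8 in.

L = 8 in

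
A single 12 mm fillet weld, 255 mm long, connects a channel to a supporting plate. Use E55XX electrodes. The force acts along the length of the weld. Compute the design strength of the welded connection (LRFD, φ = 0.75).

φR_n ≈ 535 kN

E55XX → F_EXX = 550 MPa.
Effective throat t_e = 0.707 × 12 = 8.484 mm.
Total length L = 255 mm; A_we = 8.484 × 255 = 2163 mm².
F_nw = 0.6 F_EXX = 0.6 × 550 = 330 MPa.
φR_n = 0.75 × 330 × 2163 × 10⁻³ = 535.4 kN.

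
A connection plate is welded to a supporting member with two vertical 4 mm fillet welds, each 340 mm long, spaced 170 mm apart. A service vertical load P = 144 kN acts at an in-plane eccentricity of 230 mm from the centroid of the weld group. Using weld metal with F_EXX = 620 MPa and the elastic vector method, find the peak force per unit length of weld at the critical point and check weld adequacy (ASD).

f_max ≈ 671 N/mm; NOT adequate

Total weld length L_w = 680 mm. Treat welds as unit-width lines.
Polar moment about centroid: J = 2[d³/12 + d(b/2)²] = 2[340³/12 + 340×85²] = 11460000 mm³.
Direct shear f_v = P/L_w = 144×10³ / 680 = 211.8 N/mm (vertical).
Torsion M = P·e = 144×10³ × 230 = 33120000 N·mm.
Critical point at (x, y) = (85, 170) from centroid. f_tx = M·y/J = 491.2 N/mm; f_ty = M·x/J = 245.6 N/mm.
Resultant f_max = √[f_tx² + (f_v + f_ty)²] = √[491.2² + (211.8 + 245.6)²] = 671.1 N/mm.
Capacity per unit length: r_n/Ω = (1/2.0) × 0.6 × 620 × (0.707 × 4) = 526 N/mm.
671.1 > 526 → NOT adequate.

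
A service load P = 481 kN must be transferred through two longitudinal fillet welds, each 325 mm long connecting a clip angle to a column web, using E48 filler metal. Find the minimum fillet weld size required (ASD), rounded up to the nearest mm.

w = 8 mm

E48XX → F_EXX = 480 MPa.
Total weld length L = 650 mm.
Required throat t_e = P × Ω / (0.6 F_EXX × L) = 481 × 2.0 / (0.6 × 480 × 650 × 10⁻³) = 5.139 mm.
Required leg w = t_e / 0.707 = 7.269 mm → use 8 mm.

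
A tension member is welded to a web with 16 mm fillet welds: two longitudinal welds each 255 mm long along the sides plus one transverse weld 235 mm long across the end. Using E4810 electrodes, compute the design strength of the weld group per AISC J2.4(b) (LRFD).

φR_n ≈ 1920 kN

E48XX → F_EXX = 480 MPa.
t_e = 0.707 × 16 = 11.31 mm.
R_nwl = 0.6 × 480 × 11.31 × 510 × 10⁻³ = 1662 kN (longitudinal, 2 welds).
R_nwt = 0.6 × 480 × 11.31 × 235 × 10⁻³ = 765.6 kN (transverse, base value).
(i) R_nwl + R_nwt = 2427 kN; (ii) 0.85 R_nwl + 1.5 R_nwt = 2561 kN.
R_n = max = 2561 kN [governs: (ii)]; φR_n = 1921 kN.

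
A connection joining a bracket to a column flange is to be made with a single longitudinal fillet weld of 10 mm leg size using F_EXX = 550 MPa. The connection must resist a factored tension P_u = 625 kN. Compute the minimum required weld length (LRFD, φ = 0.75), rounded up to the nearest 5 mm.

L = 360 mm

Throat t_e = 0.707 × 10 = 7.07 mm.
φr_n = 0.75 × 0.6 × 550 × 7.07 × 10⁻³ = 1.75 kN/mm.
L_req = P_u / φr_n = 625 / 1.75 = 357.2 mm total.
Round up → use L = 360 mm.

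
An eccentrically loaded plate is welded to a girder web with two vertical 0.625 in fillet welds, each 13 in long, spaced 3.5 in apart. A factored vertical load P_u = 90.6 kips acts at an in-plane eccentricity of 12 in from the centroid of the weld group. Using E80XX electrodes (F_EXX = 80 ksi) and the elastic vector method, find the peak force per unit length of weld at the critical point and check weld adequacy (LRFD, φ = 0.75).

Total weld length L_w = 26 in. Treat welds as unit-width lines.
Polar moment about centroid: J = 2[d³/12 + d(b/2)²] = 2[13³/12 + 13×1.75²] = 445.8 in³.
Direct shear f_v = P/L_w = 90.6 / 26 = 3.485 kip/in (vertical).
Torsion M = P·e = 90.6 × 12 = 1087.2 kip·in.
Critical point at (x, y) = (1.75, 6.5) from centroid. f_tx = M·y/J = 15.85 kip/in; f_ty = M·x/J = 4.268 kip/in.
Resultant f_max = √[f_tx² + (f_v + f_ty)²] = √[15.85² + (3.485 + 4.268)²] = 17.65 kip/in.
Capacity per unit length: φr_n = 0.75 × 0.6 × 80 × (0.707 × 0.625) = 15.91 kip/in.
17.65 > 15.91 → NOT adequate.

f_max ≈ 17.6 kip/in; NOT adequate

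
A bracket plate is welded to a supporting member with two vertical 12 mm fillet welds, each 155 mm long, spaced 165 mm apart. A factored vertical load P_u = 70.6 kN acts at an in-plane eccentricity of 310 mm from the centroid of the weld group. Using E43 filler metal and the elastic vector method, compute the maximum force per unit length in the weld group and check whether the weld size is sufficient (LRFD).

E43XX → F_EXX = 430 MPa.
Total weld length L_w = 310 mm. Treat welds as unit-width lines.
Polar moment about centroid: J = 2[d³/12 + d(b/2)²] = 2[155³/12 + 155×82.5²] = 2731000 mm³.
Direct shear f_v = P/L_w = 70.6×10³ / 310 = 227.7 N/mm (vertical).
Torsion M = P·e = 70.6×10³ × 310 = 21886000 N·mm.
Critical point at (x, y) = (82.5, 77.5) from centroid. f_tx = M·y/J = 621.2 N/mm; f_ty = M·x/J = 661.2 N/mm.
Resultant f_max = √[f_tx² + (f_v + f_ty)²] = √[621.2² + (227.7 + 661.2)²] = 1085 N/mm.
Capacity per unit length: φr_n = 0.75 × 0.6 × 430 × (0.707 × 12) = 1642 N/mm.
1085 ≤ 1642 → adequate.

f_max ≈ 1080 N/mm; adequate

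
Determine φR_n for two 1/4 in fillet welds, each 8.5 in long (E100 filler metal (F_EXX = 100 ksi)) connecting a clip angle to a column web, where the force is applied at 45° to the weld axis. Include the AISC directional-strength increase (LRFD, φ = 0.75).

φR_n ≈ 175 kips

t_e = 0.707 × 0.25 = 0.1767 in; A_we = 0.1767 × 17 = 3.005 in².
Directional factor: 1.0 + 0.5 sin^1.5(45°) = 1.297.
F_nw = 0.6 × 100 × 1.297 = 77.84 ksi.
φR_n = 0.75 × 77.84 × 3.005 = 175.4 kips.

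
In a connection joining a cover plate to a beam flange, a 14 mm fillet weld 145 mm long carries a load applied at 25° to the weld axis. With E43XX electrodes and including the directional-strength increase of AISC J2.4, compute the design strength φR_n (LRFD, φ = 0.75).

E43XX → F_EXX = 430 MPa.
t_e = 0.707 × 14 = 9.898 mm; A_we = 9.898 × 145 = 1435 mm².
Directional factor: 1.0 + 0.5 sin^1.5(25°) = 1.137.
F_nw = 0.6 × 430 × 1.137 = 293.4 MPa.
φR_n = 0.75 × 293.4 × 1435 × 10⁻³ = 315.9 kN.

φR_n ≈ 316 kN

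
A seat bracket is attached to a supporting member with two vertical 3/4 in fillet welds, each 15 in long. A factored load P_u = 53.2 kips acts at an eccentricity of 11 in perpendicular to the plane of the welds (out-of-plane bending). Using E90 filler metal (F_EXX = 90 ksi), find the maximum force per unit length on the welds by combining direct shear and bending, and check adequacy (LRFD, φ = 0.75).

L_w = 2 × 15 = 30 in; section modulus (unit throat) S = 2 × L²/6 = 75 in².
Direct shear f_v = P/L_w = 53.2/30 = 1.773 kip/in.
Moment M = P × e = 53.2 × 11 = 585.2 kip·in; bending f_b = M/S = 7.803 kip/in.
f_max = √(f_v² + f_b²) = √(1.773² + 7.803²) = 8.002 kip/in.
φr_n = 0.75 × 0.6 × 90 × (0.707 × 0.75) = 21.48 kip/in → adequate.

f_max ≈ 8 kip/in; adequate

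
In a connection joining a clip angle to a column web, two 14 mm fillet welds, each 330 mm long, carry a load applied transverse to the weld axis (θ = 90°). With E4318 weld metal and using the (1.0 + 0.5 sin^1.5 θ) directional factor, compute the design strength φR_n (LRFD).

φR_n ≈ 1900 kN

E43XX → F_EXX = 430 MPa.
t_e = 0.707 × 14 = 9.898 mm; A_we = 9.898 × 660 = 6533 mm².
Directional factor: 1.0 + 0.5 sin^1.5(90°) = 1.5.
F_nw = 0.6 × 430 × 1.5 = 387 MPa.
φR_n = 0.75 × 387 × 6533 × 10⁻³ = 1896 kN.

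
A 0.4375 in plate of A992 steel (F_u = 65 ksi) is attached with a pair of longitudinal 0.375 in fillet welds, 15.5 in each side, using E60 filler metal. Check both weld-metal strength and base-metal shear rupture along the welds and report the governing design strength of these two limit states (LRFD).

E60XX → F_EXX = 60 ksi.
t_e = 0.707 × 0.375 = 0.2651 in; L = 31 in.
Weld metal: φR_n = 0.75 × 0.6 × 60 × 0.2651 × 31 = 221.9 kips.
Base metal (shear rupture): φR_n = 0.75 × 0.6 × 65 × 0.4375 × 31 = 396.7 kips.
Governing: weld metal.

φR_n ≈ 222 kips (weld metal governs)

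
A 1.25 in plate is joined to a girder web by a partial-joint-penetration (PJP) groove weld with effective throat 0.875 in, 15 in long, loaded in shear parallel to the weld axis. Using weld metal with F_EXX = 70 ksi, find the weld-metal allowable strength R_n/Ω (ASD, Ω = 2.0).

Effective throat (given) t_e = 0.875 in.
A_we = 0.875 × 15 = 13.12 in².
F_nw = 0.6 F_EXX = 42 ksi.
R_n/Ω = (42 × 13.12) / 2.0 = 275.6 kips.

R_n/Ω ≈ 276 kips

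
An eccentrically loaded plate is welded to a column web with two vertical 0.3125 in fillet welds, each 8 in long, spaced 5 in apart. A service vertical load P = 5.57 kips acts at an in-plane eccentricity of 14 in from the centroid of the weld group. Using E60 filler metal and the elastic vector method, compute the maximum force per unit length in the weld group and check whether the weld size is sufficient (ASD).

f_max ≈ 2.19 kip/in; adequate

E60XX → F_EXX = 60 ksi.
Total weld length L_w = 16 in. Treat welds as unit-width lines.
Polar moment about centroid: J = 2[d³/12 + d(b/2)²] = 2[8³/12 + 8×2.5²] = 185.3 in³.
Direct shear f_v = P/L_w = 5.57 / 16 = 0.3481 kip/in (vertical).
Torsion M = P·e = 5.57 × 14 = 77.98 kip·in.
Critical point at (x, y) = (2.5, 4) from centroid. f_tx = M·y/J = 1.683 kip/in; f_ty = M·x/J = 1.052 kip/in.
Resultant f_max = √[f_tx² + (f_v + f_ty)²] = √[1.683² + (0.3481 + 1.052)²] = 2.189 kip/in.
Capacity per unit length: r_n/Ω = (1/2.0) × 0.6 × 60 × (0.707 × 0.3125) = 3.977 kip/in.
2.189 ≤ 3.977 → adequate.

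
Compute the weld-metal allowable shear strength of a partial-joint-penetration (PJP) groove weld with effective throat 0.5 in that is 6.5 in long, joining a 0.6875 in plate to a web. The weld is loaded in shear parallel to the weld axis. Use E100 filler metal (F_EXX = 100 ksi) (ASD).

R_n/Ω ≈ 97.5 kips

Effective throat (given) t_e = 0.5 in.
A_we = 0.5 × 6.5 = 3.25 in².
F_nw = 0.6 F_EXX = 60 ksi.
R_n/Ω = (60 × 3.25) / 2.0 = 97.5 kips.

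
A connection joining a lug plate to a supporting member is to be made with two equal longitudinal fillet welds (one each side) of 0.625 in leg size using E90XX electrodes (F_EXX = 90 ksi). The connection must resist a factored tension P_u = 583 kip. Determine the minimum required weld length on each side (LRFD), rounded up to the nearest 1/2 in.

Throat t_e = 0.707 × 0.625 = 0.4419 in.
φr_n = 0.75 × 0.6 × 90 × 0.4419 = 17.9 kip/in.
L_req = P_u / φr_n = 583 / 17.9 = 32.58 in total.
Per side: 32.58 / 2 = 16.29 in.
Round up → use L = 16.5 in on each side.

L = 16.5 in on each side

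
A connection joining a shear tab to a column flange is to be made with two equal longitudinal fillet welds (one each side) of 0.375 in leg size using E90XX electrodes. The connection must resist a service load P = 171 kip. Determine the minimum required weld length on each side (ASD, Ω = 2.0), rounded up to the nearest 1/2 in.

E90XX → F_EXX = 90 ksi.
Throat t_e = 0.707 × 0.375 = 0.2651 in.
r_n/Ω = (0.6 × 90 × 0.2651) / 2.0 = 7.158 kip/in.
L_req = P / (r_n/Ω) = 171 / 7.158 = 23.89 in total.
Per side: 23.89 / 2 = 11.94 in.
Round up → use L = 12 in on each side.

L = 12 in on each side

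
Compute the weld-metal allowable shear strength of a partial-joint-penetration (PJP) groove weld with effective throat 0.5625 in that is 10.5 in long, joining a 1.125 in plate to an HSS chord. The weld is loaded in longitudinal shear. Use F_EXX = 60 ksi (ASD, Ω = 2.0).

Effective throat (given) t_e = 0.5625 in.
A_we = 0.5625 × 10.5 = 5.906 in².
F_nw = 0.6 F_EXX = 36 ksi.
R_n/Ω = (36 × 5.906) / 2.0 = 106.3 kips.

R_n/Ω ≈ 106 kips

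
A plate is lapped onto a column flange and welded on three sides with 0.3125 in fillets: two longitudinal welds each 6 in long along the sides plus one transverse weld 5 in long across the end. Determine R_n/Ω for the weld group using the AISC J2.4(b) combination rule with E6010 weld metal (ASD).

E60XX → F_EXX = 60 ksi.
t_e = 0.707 × 0.3125 = 0.2209 in.
R_nwl = 0.6 × 60 × 0.2209 × 12 = 95.44 kips (longitudinal, 2 welds).
R_nwt = 0.6 × 60 × 0.2209 × 5 = 39.77 kips (transverse, base value).
(i) R_nwl + R_nwt = 135.2 kips; (ii) 0.85 R_nwl + 1.5 R_nwt = 140.8 kips.
R_n = max = 140.8 kips [governs: (ii)]; R_n/Ω = 70.39 kips.

R_n/Ω ≈ 70.4 kips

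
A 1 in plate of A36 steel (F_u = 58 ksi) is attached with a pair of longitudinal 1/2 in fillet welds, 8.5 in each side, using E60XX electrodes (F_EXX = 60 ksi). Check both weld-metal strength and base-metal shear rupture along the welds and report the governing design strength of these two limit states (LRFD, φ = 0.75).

φR_n ≈ 162 kips (weld metal governs)

t_e = 0.707 × 0.5 = 0.3535 in; L = 17 in.
Weld metal: φR_n = 0.75 × 0.6 × 60 × 0.3535 × 17 = 162.3 kips.
Base metal (shear rupture): φR_n = 0.75 × 0.6 × 58 × 1 × 17 = 443.7 kips.
Governing: weld metal.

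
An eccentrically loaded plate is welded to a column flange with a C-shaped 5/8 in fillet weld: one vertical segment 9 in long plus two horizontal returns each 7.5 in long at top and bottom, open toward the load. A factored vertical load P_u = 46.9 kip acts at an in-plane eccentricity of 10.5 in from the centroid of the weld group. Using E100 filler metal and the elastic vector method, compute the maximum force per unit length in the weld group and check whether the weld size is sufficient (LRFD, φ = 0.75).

E100XX → F_EXX = 100 ksi.
Total weld length L_w = 24 in. Treat welds as unit-width lines.
Centroid: x̄ = 2×7.5×3.75 / 24 = 2.344 in from the vertical weld.
Polar moment about centroid: J = I_x + I_y = [9³/12 + 2×7.5×4.5²] + [9×2.344² + 2(7.5³/12 + 7.5×1.406²)] = 513.9 in³.
Direct shear f_v = P/L_w = 46.9 / 24 = 1.954 kip/in (vertical).
Torsion M = P·e = 46.9 × 10.5 = 492.45 kip·in.
Critical point at (x, y) = (5.156, 4.5) from centroid. f_tx = M·y/J = 4.312 kip/in; f_ty = M·x/J = 4.941 kip/in.
Resultant f_max = √[f_tx² + (f_v + f_ty)²] = √[4.312² + (1.954 + 4.941)²] = 8.132 kip/in.
Capacity per unit length: φr_n = 0.75 × 0.6 × 100 × (0.707 × 0.625) = 19.88 kip/in.
8.132 ≤ 19.88 → adequate.

f_max ≈ 8.13 kip/in; adequate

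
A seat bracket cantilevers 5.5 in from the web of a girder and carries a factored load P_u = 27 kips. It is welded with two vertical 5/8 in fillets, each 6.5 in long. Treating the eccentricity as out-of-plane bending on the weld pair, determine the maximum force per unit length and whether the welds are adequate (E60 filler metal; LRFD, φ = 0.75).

E60XX → F_EXX = 60 ksi.
L_w = 2 × 6.5 = 13 in; section modulus (unit throat) S = 2 × L²/6 = 14.08 in².
Direct shear f_v = P/L_w = 27/13 = 2.077 kip/in.
Moment M = P × e = 27 × 5.5 = 148.5 kip·in; bending f_b = M/S = 10.54 kip/in.
f_max = √(f_v² + f_b²) = √(2.077² + 10.54²) = 10.75 kip/in.
φr_n = 0.75 × 0.6 × 60 × (0.707 × 0.625) = 11.93 kip/in → adequate.

f_max ≈ 10.7 kip/in; adequate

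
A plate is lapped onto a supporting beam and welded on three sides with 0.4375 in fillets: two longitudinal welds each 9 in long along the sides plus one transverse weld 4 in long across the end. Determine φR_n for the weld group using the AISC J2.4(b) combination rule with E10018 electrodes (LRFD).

E100XX → F_EXX = 100 ksi.
t_e = 0.707 × 0.4375 = 0.3093 in.
R_nwl = 0.6 × 100 × 0.3093 × 18 = 334.1 kip (longitudinal, 2 welds).
R_nwt = 0.6 × 100 × 0.3093 × 4 = 74.23 kip (transverse, base value).
(i) R_nwl + R_nwt = 408.3 kip; (ii) 0.85 R_nwl + 1.5 R_nwt = 395.3 kip.
R_n = max = 408.3 kip [governs: (i)]; φR_n = 306.2 kip.

φR_n ≈ 306 kip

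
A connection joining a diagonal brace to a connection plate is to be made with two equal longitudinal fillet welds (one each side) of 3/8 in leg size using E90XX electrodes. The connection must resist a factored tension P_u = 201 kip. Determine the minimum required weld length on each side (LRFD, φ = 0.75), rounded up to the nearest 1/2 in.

E90XX → F_EXX = 90 ksi.
Throat t_e = 0.707 × 0.375 = 0.2651 in.
φr_n = 0.75 × 0.6 × 90 × 0.2651 = 10.74 kip/in.
L_req = P_u / φr_n = 201 / 10.74 = 18.72 in total.
Per side: 18.72 / 2 = 9.36 in.
Round up → use L = 9.5 in on each side.

L = 9.5 in on each side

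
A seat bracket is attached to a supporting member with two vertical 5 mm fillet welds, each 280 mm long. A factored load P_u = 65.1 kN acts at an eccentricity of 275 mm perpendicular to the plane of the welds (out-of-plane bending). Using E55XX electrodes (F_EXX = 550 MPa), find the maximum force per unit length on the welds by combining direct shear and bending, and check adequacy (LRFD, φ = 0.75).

L_w = 2 × 280 = 560 mm; section modulus (unit throat) S = 2 × L²/6 = 26130 mm².
Direct shear f_v = P/L_w = 65.1×10³/560 = 116.2 N/mm.
Moment M = P × e = 65.1×10³ × 275 = 17902000 N·mm; bending f_b = M/S = 685 N/mm.
f_max = √(f_v² + f_b²) = √(116.2² + 685²) = 694.8 N/mm.
φr_n = 0.75 × 0.6 × 550 × (0.707 × 5) = 874.9 N/mm → adequate.

f_max ≈ 695 N/mm; adequate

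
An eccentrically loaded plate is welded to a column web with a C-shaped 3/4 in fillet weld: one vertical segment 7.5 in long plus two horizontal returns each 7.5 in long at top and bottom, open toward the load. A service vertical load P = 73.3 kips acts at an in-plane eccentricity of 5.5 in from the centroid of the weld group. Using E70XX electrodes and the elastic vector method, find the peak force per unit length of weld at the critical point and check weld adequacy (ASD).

f_max ≈ 9.33 kip/in; adequate

E70XX → F_EXX = 70 ksi.
Total weld length L_w = 22.5 in. Treat welds as unit-width lines.
Centroid: x̄ = 2×7.5×3.75 / 22.5 = 2.5 in from the vertical weld.
Polar moment about centroid: J = I_x + I_y = [7.5³/12 + 2×7.5×3.75²] + [7.5×2.5² + 2(7.5³/12 + 7.5×1.25²)] = 386.7 in³.
Direct shear f_v = P/L_w = 73.3 / 22.5 = 3.258 kip/in (vertical).
Torsion M = P·e = 73.3 × 5.5 = 403.15 kip·in.
Critical point at (x, y) = (5, 3.75) from centroid. f_tx = M·y/J = 3.909 kip/in; f_ty = M·x/J = 5.212 kip/in.
Resultant f_max = √[f_tx² + (f_v + f_ty)²] = √[3.909² + (3.258 + 5.212)²] = 9.329 kip/in.
Capacity per unit length: r_n/Ω = (1/2.0) × 0.6 × 70 × (0.707 × 0.75) = 11.14 kip/in.
9.329 ≤ 11.14 → adequate.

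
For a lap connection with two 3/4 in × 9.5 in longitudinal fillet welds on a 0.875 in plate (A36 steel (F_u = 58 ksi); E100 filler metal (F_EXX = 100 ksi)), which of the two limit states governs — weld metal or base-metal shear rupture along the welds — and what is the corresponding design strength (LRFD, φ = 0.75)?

φR_n ≈ 434 kips (base-metal shear rupture governs)

t_e = 0.707 × 0.75 = 0.5302 in; L = 19 in.
Weld metal: φR_n = 0.75 × 0.6 × 100 × 0.5302 × 19 = 453.4 kips.
Base metal (shear rupture): φR_n = 0.75 × 0.6 × 58 × 0.875 × 19 = 433.9 kips.
Governing: base-metal shear rupture.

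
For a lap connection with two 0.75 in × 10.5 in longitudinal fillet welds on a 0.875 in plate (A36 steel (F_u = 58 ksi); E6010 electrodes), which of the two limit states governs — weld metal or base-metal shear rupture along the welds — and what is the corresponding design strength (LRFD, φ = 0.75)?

φR_n ≈ 301 kip (weld metal governs)

E60XX → F_EXX = 60 ksi.
t_e = 0.707 × 0.75 = 0.5302 in; L = 21 in.
Weld metal: φR_n = 0.75 × 0.6 × 60 × 0.5302 × 21 = 300.7 kip.
Base metal (shear rupture): φR_n = 0.75 × 0.6 × 58 × 0.875 × 21 = 479.6 kip.
Governing: weld metal.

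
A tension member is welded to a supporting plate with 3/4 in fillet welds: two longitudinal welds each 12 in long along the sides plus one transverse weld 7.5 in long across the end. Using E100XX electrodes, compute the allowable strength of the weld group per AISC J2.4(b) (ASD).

E100XX → F_EXX = 100 ksi.
t_e = 0.707 × 0.75 = 0.5302 in.
R_nwl = 0.6 × 100 × 0.5302 × 24 = 763.6 kips (longitudinal, 2 welds).
R_nwt = 0.6 × 100 × 0.5302 × 7.5 = 238.6 kips (transverse, base value).
(i) R_nwl + R_nwt = 1002 kips; (ii) 0.85 R_nwl + 1.5 R_nwt = 1007 kips.
R_n = max = 1007 kips [governs: (ii)]; R_n/Ω = 503.5 kips.

R_n/Ω ≈ 503 kips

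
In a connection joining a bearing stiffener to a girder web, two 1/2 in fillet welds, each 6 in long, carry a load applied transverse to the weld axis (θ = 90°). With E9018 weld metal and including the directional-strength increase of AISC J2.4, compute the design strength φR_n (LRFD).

E90XX → F_EXX = 90 ksi.
t_e = 0.707 × 0.5 = 0.3535 in; A_we = 0.3535 × 12 = 4.242 in².
Directional factor: 1.0 + 0.5 sin^1.5(90°) = 1.5.
F_nw = 0.6 × 90 × 1.5 = 81 ksi.
φR_n = 0.75 × 81 × 4.242 = 257.7 kips.

φR_n ≈ 258 kips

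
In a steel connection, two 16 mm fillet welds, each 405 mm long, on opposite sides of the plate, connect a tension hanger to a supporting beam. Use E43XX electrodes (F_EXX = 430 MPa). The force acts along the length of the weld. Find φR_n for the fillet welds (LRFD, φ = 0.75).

Effective throat t_e = 0.707 × 16 = 11.31 mm.
Total length L = 810 mm; A_we = 11.31 × 810 = 9163 mm².
F_nw = 0.6 F_EXX = 0.6 × 430 = 258 MPa.
φR_n = 0.75 × 258 × 9163 × 10⁻³ = 1773 kN.

φR_n ≈ 1770 kN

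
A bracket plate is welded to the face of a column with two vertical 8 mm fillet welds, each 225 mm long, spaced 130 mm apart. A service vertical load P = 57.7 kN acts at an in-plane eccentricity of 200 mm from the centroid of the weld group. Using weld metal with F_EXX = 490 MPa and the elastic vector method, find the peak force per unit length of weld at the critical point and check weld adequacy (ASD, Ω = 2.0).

f_max ≈ 472 N/mm; adequate

Total weld length L_w = 450 mm. Treat welds as unit-width lines.
Polar moment about centroid: J = 2[d³/12 + d(b/2)²] = 2[225³/12 + 225×65²] = 3800000 mm³.
Direct shear f_v = P/L_w = 57.7×10³ / 450 = 128.2 N/mm (vertical).
Torsion M = P·e = 57.7×10³ × 200 = 11540000 N·mm.
Critical point at (x, y) = (65, 112.5) from centroid. f_tx = M·y/J = 341.7 N/mm; f_ty = M·x/J = 197.4 N/mm.
Resultant f_max = √[f_tx² + (f_v + f_ty)²] = √[341.7² + (128.2 + 197.4)²] = 472 N/mm.
Capacity per unit length: r_n/Ω = (1/2.0) × 0.6 × 490 × (0.707 × 8) = 831.4 N/mm.
472 ≤ 831.4 → adequate.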